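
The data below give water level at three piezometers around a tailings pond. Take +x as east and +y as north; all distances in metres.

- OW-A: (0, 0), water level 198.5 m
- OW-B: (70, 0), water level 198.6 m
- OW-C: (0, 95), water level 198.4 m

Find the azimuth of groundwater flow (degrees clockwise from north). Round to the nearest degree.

306°

∂h/∂x = (198.6 − 198.5) / (70 − 0) = +0.001429
∂h/∂y = (198.4 − 198.5) / (95 − 0) = -0.001053
Flow direction (−∇h) has components (-0.001429 E, +0.001053 N).
Azimuth = atan2(E, N) = atan2(-0.001429, +0.001053) = 306.4° ≈ 306°.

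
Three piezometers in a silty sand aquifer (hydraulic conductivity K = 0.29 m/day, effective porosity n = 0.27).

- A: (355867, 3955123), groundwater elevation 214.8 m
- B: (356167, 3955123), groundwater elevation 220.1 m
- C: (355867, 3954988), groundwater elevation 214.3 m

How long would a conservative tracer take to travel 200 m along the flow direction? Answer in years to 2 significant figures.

∂h/∂x = (220.1 − 214.8) / (356167 − 355867) = +0.01767
∂h/∂y = (214.3 − 214.8) / (3954988 − 3955123) = +0.003704
|∇h| = √(0.01767² + 0.003704²) = 0.01805
Seepage velocity v = K·i/n = 0.29 × 0.01805 / 0.27 = 0.01939 m/day.
t = 200 / 0.01939 = 1.031e+04 days = 28.2 years.

28 years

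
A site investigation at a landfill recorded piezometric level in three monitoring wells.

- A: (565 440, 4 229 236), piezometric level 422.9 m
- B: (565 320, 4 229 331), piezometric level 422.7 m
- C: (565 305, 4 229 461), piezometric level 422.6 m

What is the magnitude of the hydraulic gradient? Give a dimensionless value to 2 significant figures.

0.0013

Taking A as reference: B−A = (-120, 95, -0.2); C−A = (-135, 225, -0.3).
Solve a·Δx + b·Δy = Δh: det = (-120)·225 − (-135)·95 = -14175.
∂h/∂x = [(-0.2)·225 − (-0.3)·95] / -14175 = +0.001164
∂h/∂y = [(-120)·(-0.3) − (-135)·(-0.2)] / -14175 = -0.0006349
|∇h| = √(0.001164² + -0.0006349²) = 0.001326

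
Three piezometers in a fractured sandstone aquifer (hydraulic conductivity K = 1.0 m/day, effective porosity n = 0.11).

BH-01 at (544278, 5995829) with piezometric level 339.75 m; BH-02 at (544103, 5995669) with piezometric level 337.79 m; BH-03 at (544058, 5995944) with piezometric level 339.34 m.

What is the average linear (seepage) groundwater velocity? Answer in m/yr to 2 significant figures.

28 m/yr

Taking BH-01 as reference: BH-02−BH-01 = (-175, -160, -1.96); BH-03−BH-01 = (-220, 115, -0.41).
Determinant of the coordinate differences = (-175)·115 − (-220)·(-160) = -55325.
∂h/∂x = [(-1.96)·115 − (-0.41)·(-160)] / -55325 = +0.005260
∂h/∂y = [(-175)·(-0.41) − (-220)·(-1.96)] / -55325 = +0.006497
|∇h| = √(0.005260² + 0.006497²) = 0.008359
Seepage velocity v = K·i/n = 1.0 × 0.008359 / 0.11 = 0.07599 m/day = 27.76 m/yr.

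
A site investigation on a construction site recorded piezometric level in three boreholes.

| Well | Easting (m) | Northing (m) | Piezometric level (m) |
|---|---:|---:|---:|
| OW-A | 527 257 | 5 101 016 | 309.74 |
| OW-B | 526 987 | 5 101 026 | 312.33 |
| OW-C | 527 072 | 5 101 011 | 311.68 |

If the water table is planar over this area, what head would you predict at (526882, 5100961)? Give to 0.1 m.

Taking OW-A as reference: OW-B−OW-A = (-270, 10, +2.59); OW-C−OW-A = (-185, -5, +1.94).
Determinant of the coordinate differences = (-270)·(-5) − (-185)·10 = 3200.
∂h/∂x = [(+2.59)·(-5) − (+1.94)·10] / 3200 = -0.01011
∂h/∂y = [(-270)·(+1.94) − (-185)·(+2.59)] / 3200 = -0.01395
h(526882, 5100961) = 309.74 + (-0.01011)·(-375) + (-0.01395)·(-55) = 309.74 +3.791 +0.767 = 314.298 m.

314.3 m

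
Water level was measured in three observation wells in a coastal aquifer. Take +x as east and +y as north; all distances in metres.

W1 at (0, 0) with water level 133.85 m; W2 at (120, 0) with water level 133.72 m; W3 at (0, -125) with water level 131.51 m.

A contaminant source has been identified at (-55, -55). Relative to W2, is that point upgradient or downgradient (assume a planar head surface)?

downgradient

∂h/∂x = (133.72 − 133.85) / (120 − 0) = -0.001083
∂h/∂y = (131.51 − 133.85) / (-125 − 0) = +0.01872
Head at (-55, -55) = 133.85 + (-0.001083)·(-55) + (+0.01872)·(-55) = 132.88 m.
That is lower than the 133.72 m at W2, so the point is downgradient.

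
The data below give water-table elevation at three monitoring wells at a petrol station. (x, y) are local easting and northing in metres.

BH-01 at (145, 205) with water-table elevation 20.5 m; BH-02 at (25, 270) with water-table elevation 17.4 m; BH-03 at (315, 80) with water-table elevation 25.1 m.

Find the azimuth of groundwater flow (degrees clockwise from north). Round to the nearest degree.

286°

With h = a·x + b·y + c and BH-01 as origin, the differences give:
  (-120)·a + 65·b = -3.1
  170·a + (-125)·b = +4.6
Eliminate b (×(-125) and ×65, subtract): 3950·a = 88.50 → a = ∂h/∂x = +0.02241
Back-substitute: b = ∂h/∂y = -0.006329.
Flow direction (−∇h) has components (-0.02241 E, +0.006329 N).
Azimuth = atan2(E, N) = atan2(-0.02241, +0.006329) = 285.8° ≈ 286°.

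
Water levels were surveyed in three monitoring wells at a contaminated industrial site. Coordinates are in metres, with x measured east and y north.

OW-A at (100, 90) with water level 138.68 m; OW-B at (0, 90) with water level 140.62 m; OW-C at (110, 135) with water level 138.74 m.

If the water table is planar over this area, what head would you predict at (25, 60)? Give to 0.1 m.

140.0 m

With h = a·x + b·y + c and OW-A as origin, the differences give:
  (-100)·a + 0·b = +1.94
  10·a + 45·b = +0.06
Eliminate b (×45 and ×0, subtract): -4500·a = 87.300 → a = ∂h/∂x = -0.01940
Back-substitute: b = ∂h/∂y = +0.005644.
h(25, 60) = 138.68 + (-0.01940)·(-75) + (+0.005644)·(-30) = 138.68 +1.455 -0.169 = 139.966 m.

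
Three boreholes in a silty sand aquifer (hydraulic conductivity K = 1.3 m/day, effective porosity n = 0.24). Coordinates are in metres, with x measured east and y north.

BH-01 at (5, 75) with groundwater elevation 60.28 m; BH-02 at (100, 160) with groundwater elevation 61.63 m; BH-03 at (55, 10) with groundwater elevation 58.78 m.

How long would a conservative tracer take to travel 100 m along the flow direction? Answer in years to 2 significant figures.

With h = a·x + b·y + c and BH-01 as origin, the differences give:
  95·a + 85·b = +1.35
  50·a + (-65)·b = -1.50
Eliminate b (×(-65) and ×85, subtract): -10425·a = 39.750 → a = ∂h/∂x = -0.003813
Back-substitute: b = ∂h/∂y = +0.02014.
|∇h| = √(-0.003813² + 0.02014²) = 0.0205
Seepage velocity v = K·i/n = 1.3 × 0.0205 / 0.24 = 0.111 m/day.
t = 100 / 0.111 = 900.9 days = 2.47 years.

2.5 years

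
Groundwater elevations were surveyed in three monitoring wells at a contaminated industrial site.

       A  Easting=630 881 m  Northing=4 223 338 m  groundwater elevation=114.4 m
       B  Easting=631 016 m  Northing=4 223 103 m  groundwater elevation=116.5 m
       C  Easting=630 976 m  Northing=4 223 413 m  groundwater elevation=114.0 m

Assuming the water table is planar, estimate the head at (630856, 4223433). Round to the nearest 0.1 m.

With h = a·x + b·y + c and A as origin, the differences give:
  135·a + (-235)·b = +2.1
  95·a + 75·b = -0.4
Eliminate b (×75 and ×(-235), subtract): 32450·a = 63.50 → a = ∂h/∂x = +0.001957
Back-substitute: b = ∂h/∂y = -0.007812.
h(630856, 4223433) = 114.4 + (+0.001957)·(-25) + (-0.007812)·(95) = 114.4 -0.049 -0.742 = 113.609 m.

113.6 m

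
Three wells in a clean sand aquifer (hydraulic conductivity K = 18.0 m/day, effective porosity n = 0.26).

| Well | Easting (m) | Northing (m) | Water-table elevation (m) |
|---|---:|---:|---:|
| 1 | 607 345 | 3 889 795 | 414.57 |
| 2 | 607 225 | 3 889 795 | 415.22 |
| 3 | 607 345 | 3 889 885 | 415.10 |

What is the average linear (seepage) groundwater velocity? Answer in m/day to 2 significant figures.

∂h/∂x = (415.22 − 414.57) / (607225 − 607345) = -0.005417
∂h/∂y = (415.10 − 414.57) / (3889885 − 3889795) = +0.005889
|∇h| = √(-0.005417² + 0.005889²) = 0.008002
Seepage velocity v = K·i/n = 18.0 × 0.008002 / 0.26 = 0.554 m/day.

0.55 m/day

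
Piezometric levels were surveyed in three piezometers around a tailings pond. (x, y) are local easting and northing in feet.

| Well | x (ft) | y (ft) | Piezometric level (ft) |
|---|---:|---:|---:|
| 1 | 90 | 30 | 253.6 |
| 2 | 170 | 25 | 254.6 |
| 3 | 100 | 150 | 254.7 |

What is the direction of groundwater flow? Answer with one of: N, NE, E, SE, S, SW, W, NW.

SW

With h = a·x + b·y + c and 1 as origin, the differences give:
  80·a + (-5)·b = +1.0
  10·a + 120·b = +1.1
Eliminate b (×120 and ×(-5), subtract): 9650·a = 125.50 → a = ∂h/∂x = +0.01301
Back-substitute: b = ∂h/∂y = +0.008083.
Flow = −∇h = (-0.01301 east, -0.008083 north), which points southwest.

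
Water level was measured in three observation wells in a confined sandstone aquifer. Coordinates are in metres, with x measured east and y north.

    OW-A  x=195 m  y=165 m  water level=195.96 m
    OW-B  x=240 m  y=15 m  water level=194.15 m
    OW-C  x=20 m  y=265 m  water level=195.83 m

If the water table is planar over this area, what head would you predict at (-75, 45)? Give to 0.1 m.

191.7 m

Taking OW-A as reference: OW-B−OW-A = (45, -150, -1.81); OW-C−OW-A = (-175, 100, -0.13).
Determinant of the coordinate differences = 45·100 − (-175)·(-150) = -21750.
∂h/∂x = [(-1.81)·100 − (-0.13)·(-150)] / -21750 = +0.009218
∂h/∂y = [45·(-0.13) − (-175)·(-1.81)] / -21750 = +0.01483
h(-75, 45) = 195.96 + (+0.009218)·(-270) + (+0.01483)·(-120) = 195.96 -2.489 -1.780 = 191.691 m.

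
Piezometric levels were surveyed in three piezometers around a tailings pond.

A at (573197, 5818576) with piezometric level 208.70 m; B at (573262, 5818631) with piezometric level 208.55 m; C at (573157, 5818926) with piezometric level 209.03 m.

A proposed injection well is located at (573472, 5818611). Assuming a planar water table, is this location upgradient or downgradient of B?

downgradient

Differences from A: to B (Δx, Δy, Δh) = (65, 55, -0.15); to C = (-40, 350, +0.33).
Determinant of the coordinate differences = 65·350 − (-40)·55 = 24950.
∂h/∂x = [(-0.15)·350 − (+0.33)·55] / 24950 = -0.002832
∂h/∂y = [65·(+0.33) − (-40)·(-0.15)] / 24950 = +0.0006192
Head at (573472, 5818611) = 208.70 + (-0.002832)·(275) + (+0.0006192)·(35) = 207.94 m.
That is lower than the 208.55 m at B, so the point is downgradient.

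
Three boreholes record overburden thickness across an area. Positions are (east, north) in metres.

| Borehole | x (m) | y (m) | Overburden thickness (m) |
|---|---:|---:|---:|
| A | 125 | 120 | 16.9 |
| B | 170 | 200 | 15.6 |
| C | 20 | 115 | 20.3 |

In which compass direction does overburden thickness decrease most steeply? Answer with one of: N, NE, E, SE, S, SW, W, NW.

Taking A as reference: B−A = (45, 80, -1.3); C−A = (-105, -5, +3.4).
Determinant of the coordinate differences = 45·(-5) − (-105)·80 = 8175.
∂d/∂x = [(-1.3)·(-5) − (+3.4)·80] / 8175 = -0.03248
∂d/∂y = [45·(+3.4) − (-105)·(-1.3)] / 8175 = +0.002018
Steepest decrease is along −∇f = (+0.03248 E, -0.002018 N) → east.

E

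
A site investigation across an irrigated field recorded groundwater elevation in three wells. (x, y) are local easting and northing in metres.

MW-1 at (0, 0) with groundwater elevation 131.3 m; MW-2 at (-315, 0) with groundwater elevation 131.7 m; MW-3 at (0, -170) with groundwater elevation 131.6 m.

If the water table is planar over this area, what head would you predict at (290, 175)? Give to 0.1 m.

130.6 m

∂h/∂x = (131.7 − 131.3) / (-315 − 0) = -0.001270
∂h/∂y = (131.6 − 131.3) / (-170 − 0) = -0.001765
h(290, 175) = 131.3 + (-0.001270)·(290) + (-0.001765)·(175) = 131.3 -0.368 -0.309 = 130.623 m.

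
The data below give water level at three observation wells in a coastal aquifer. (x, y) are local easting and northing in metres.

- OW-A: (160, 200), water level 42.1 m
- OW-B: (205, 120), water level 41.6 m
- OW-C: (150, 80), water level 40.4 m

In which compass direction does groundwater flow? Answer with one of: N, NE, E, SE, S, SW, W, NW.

With h = a·x + b·y + c and OW-A as origin, the differences give:
  45·a + (-80)·b = -0.5
  (-10)·a + (-120)·b = -1.7
Eliminate b (×(-120) and ×(-80), subtract): -6200·a = -76.00 → a = ∂h/∂x = +0.01226
Back-substitute: b = ∂h/∂y = +0.01315.
Flow = −∇h = (-0.01226 east, -0.01315 north), which points southwest.

SW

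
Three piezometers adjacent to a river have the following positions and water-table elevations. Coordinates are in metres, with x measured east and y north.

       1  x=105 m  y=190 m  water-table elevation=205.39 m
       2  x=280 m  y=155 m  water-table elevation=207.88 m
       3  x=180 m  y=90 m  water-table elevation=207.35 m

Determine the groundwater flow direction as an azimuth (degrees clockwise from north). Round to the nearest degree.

311°

With h = a·x + b·y + c and 1 as origin, the differences give:
  175·a + (-35)·b = +2.49
  75·a + (-100)·b = +1.96
Eliminate b (×(-100) and ×(-35), subtract): -14875·a = -180.400 → a = ∂h/∂x = +0.01213
Back-substitute: b = ∂h/∂y = -0.01050.
Flow direction (−∇h) has components (-0.01213 E, +0.01050 N).
Azimuth = atan2(E, N) = atan2(-0.01213, +0.01050) = 310.9° ≈ 311°.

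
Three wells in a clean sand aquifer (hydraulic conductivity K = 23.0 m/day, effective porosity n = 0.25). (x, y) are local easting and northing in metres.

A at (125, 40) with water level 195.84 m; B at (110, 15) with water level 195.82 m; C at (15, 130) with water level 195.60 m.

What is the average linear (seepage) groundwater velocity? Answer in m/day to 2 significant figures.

0.18 m/day

Three-point gradient (reference A): Δ to B = (-15, -25, -0.02), Δ to C = (-110, 90, -0.24).
∂h/∂x = +0.001902, ∂h/∂y = -0.0003415 (det = -4100).
|∇h| = √(0.001902² + -0.0003415²) = 0.001932
Seepage velocity v = K·i/n = 23.0 × 0.001932 / 0.25 = 0.1777 m/day.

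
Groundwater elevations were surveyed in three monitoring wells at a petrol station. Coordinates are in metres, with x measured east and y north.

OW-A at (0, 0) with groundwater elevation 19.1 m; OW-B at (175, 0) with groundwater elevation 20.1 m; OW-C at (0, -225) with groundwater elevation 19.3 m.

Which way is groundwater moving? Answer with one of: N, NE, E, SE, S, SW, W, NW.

∂h/∂x = (20.1 − 19.1) / (175 − 0) = +0.005714
∂h/∂y = (19.3 − 19.1) / (-225 − 0) = -0.0008889
Flow = −∇h = (-0.005714 east, +0.0008889 north), which points west.

W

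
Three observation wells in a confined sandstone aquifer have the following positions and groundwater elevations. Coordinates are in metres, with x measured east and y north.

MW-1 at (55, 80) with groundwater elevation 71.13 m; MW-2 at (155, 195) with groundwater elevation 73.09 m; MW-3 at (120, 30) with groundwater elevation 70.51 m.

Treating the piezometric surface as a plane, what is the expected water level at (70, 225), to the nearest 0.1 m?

73.4 m

With h = a·x + b·y + c and MW-1 as origin, the differences give:
  100·a + 115·b = +1.96
  65·a + (-50)·b = -0.62
Eliminate b (×(-50) and ×115, subtract): -12475·a = -26.700 → a = ∂h/∂x = +0.002140
Back-substitute: b = ∂h/∂y = +0.01518.
h(70, 225) = 71.13 + (+0.002140)·(15) + (+0.01518)·(145) = 71.13 +0.032 +2.201 = 73.364 m.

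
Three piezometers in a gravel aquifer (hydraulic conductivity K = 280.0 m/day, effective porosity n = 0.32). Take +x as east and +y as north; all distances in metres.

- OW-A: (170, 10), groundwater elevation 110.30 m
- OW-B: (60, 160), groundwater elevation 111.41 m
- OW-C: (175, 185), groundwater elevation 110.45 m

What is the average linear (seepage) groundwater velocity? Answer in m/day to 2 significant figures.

7.6 m/day

Differences from OW-A: to OW-B (Δx, Δy, Δh) = (-110, 150, +1.11); to OW-C = (5, 175, +0.15).
Solve a·Δx + b·Δy = Δh: det = (-110)·175 − 5·150 = -20000.
∂h/∂x = [(+1.11)·175 − (+0.15)·150] / -20000 = -0.008587
∂h/∂y = [(-110)·(+0.15) − 5·(+1.11)] / -20000 = +0.001103
|∇h| = √(-0.008587² + 0.001103²) = 0.008658
Seepage velocity v = K·i/n = 280.0 × 0.008658 / 0.32 = 7.576 m/day.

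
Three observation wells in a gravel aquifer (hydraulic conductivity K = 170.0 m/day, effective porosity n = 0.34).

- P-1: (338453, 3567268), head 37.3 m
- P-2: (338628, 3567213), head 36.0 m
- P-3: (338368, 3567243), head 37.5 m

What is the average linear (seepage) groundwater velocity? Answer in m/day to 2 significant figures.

With h = a·x + b·y + c and P-1 as origin, the differences give:
  175·a + (-55)·b = -1.3
  (-85)·a + (-25)·b = +0.2
Eliminate b (×(-25) and ×(-55), subtract): -9050·a = 43.50 → a = ∂h/∂x = -0.004807
Back-substitute: b = ∂h/∂y = +0.008343.
|∇h| = √(-0.004807² + 0.008343²) = 0.009629
Seepage velocity v = K·i/n = 170.0 × 0.009629 / 0.34 = 4.814 m/day.

4.8 m/day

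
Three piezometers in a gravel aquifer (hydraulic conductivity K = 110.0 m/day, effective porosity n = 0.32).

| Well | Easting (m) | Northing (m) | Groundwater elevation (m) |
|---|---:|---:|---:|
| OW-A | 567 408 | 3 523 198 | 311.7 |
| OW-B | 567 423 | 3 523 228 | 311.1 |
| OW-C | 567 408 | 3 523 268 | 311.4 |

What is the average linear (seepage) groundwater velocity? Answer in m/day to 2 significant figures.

Differences from OW-A: to OW-B (Δx, Δy, Δh) = (15, 30, -0.6); to OW-C = (0, 70, -0.3).
Solve a·Δx + b·Δy = Δh: det = 15·70 − 0·30 = 1050.
∂h/∂x = [(-0.6)·70 − (-0.3)·30] / 1050 = -0.03143
∂h/∂y = [15·(-0.3) − 0·(-0.6)] / 1050 = -0.004286
|∇h| = √(-0.03143² + -0.004286²) = 0.03172
Seepage velocity v = K·i/n = 110.0 × 0.03172 / 0.32 = 10.9 m/day.

11 m/day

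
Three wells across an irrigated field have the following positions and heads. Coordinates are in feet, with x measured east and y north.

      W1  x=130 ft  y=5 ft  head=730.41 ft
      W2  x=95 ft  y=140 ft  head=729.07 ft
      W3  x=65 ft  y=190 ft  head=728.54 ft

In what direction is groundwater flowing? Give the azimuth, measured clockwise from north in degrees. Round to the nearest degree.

348°

Taking W1 as reference: W2−W1 = (-35, 135, -1.34); W3−W1 = (-65, 185, -1.87).
Determinant of the coordinate differences = (-35)·185 − (-65)·135 = 2300.
∂h/∂x = [(-1.34)·185 − (-1.87)·135] / 2300 = +0.001978
∂h/∂y = [(-35)·(-1.87) − (-65)·(-1.34)] / 2300 = -0.009413
Flow direction (−∇h) has components (-0.001978 E, +0.009413 N).
Azimuth = atan2(E, N) = atan2(-0.001978, +0.009413) = 348.1° ≈ 348°.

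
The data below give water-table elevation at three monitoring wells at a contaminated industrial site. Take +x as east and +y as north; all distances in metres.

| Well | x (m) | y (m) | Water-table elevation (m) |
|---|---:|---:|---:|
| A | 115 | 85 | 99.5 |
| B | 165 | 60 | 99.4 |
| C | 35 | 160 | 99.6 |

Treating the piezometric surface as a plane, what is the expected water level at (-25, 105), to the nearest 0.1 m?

Three-point gradient (reference A): Δ to B = (50, -25, -0.1), Δ to C = (-80, 75, +0.1).
∂h/∂x = -0.002857, ∂h/∂y = -0.001714 (det = 1750).
h(-25, 105) = 99.5 + (-0.002857)·(-140) + (-0.001714)·(20) = 99.5 +0.400 -0.034 = 99.866 m.

99.9 m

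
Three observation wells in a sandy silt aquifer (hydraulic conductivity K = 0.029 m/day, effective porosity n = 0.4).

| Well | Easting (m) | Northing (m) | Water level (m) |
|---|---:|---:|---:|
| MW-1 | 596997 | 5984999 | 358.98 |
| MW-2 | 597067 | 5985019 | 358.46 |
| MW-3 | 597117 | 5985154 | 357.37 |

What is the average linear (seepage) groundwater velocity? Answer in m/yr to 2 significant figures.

With h = a·x + b·y + c and MW-1 as origin, the differences give:
  70·a + 20·b = -0.52
  120·a + 155·b = -1.61
Eliminate b (×155 and ×20, subtract): 8450·a = -48.400 → a = ∂h/∂x = -0.005728
Back-substitute: b = ∂h/∂y = -0.005953.
|∇h| = √(-0.005728² + -0.005953²) = 0.008261
Seepage velocity v = K·i/n = 0.029 × 0.008261 / 0.4 = 0.0005989 m/day = 0.2187 m/yr.

0.22 m/yr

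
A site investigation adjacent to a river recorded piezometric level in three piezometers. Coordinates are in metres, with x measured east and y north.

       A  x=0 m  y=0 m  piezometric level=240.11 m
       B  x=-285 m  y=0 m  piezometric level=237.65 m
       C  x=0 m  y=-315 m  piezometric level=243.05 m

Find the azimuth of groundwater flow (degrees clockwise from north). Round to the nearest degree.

317°

∂h/∂x = (237.65 − 240.11) / (-285 − 0) = +0.008632
∂h/∂y = (243.05 − 240.11) / (-315 − 0) = -0.009333
Flow direction (−∇h) has components (-0.008632 E, +0.009333 N).
Azimuth = atan2(E, N) = atan2(-0.008632, +0.009333) = 317.2° ≈ 317°.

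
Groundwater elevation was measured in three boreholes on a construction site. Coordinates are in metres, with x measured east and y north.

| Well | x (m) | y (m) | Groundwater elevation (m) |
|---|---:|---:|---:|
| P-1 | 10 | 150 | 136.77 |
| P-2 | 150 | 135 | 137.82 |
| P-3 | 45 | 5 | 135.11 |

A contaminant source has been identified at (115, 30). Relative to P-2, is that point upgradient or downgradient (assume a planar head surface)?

Three-point gradient (reference P-1): Δ to P-2 = (140, -15, +1.05), Δ to P-3 = (35, -145, -1.66).
∂h/∂x = +0.008958, ∂h/∂y = +0.01361 (det = -19775).
Head at (115, 30) = 136.77 + (+0.008958)·(105) + (+0.01361)·(-120) = 136.08 m.
That is lower than the 137.82 m at P-2, so the point is downgradient.

downgradient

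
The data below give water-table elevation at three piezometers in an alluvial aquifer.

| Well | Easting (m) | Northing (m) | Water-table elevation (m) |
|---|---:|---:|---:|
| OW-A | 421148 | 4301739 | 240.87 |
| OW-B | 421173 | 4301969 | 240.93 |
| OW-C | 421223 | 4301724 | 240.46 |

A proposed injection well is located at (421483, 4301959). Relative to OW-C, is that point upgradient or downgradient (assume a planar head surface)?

Differences from OW-A: to OW-B (Δx, Δy, Δh) = (25, 230, +0.06); to OW-C = (75, -15, -0.41).
Determinant of the coordinate differences = 25·(-15) − 75·230 = -17625.
∂h/∂x = [(+0.06)·(-15) − (-0.41)·230] / -17625 = -0.005299
∂h/∂y = [25·(-0.41) − 75·(+0.06)] / -17625 = +0.0008369
Head at (421483, 4301959) = 240.87 + (-0.005299)·(335) + (+0.0008369)·(220) = 239.28 m.
That is lower than the 240.46 m at OW-C, so the point is downgradient.

downgradient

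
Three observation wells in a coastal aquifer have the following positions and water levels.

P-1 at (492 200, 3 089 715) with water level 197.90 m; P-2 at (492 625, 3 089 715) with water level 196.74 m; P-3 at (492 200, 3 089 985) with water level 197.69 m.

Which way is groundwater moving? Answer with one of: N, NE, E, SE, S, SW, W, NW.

∂h/∂x = (196.74 − 197.90) / (492625 − 492200) = -0.002729
∂h/∂y = (197.69 − 197.90) / (3089985 − 3089715) = -0.0007778
Flow = −∇h = (+0.002729 east, +0.0007778 north), which points east.

E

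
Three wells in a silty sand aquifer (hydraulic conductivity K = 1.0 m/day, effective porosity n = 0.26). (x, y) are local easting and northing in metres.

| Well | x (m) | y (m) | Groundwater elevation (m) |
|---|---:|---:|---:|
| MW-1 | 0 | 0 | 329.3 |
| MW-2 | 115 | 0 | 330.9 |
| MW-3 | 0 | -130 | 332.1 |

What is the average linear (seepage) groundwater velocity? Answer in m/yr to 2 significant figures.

36 m/yr

∂h/∂x = (330.9 − 329.3) / (115 − 0) = +0.01391
∂h/∂y = (332.1 − 329.3) / (-130 − 0) = -0.02154
|∇h| = √(0.01391² + -0.02154²) = 0.02564
Seepage velocity v = K·i/n = 1.0 × 0.02564 / 0.26 = 0.09862 m/day = 36.02 m/yr.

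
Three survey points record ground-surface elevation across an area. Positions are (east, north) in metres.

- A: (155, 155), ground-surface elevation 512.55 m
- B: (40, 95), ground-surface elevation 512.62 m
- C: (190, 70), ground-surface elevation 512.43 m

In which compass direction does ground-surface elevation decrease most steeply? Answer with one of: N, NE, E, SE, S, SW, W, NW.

With z = a·x + b·y + c and A as origin, the differences give:
  (-115)·a + (-60)·b = +0.07
  35·a + (-85)·b = -0.12
Eliminate b (×(-85) and ×(-60), subtract): 11875·a = -13.150 → a = ∂z/∂x = -0.001107
Back-substitute: b = ∂z/∂y = +0.0009558.
Steepest decrease is along −∇f = (+0.001107 E, -0.0009558 N) → southeast.

SE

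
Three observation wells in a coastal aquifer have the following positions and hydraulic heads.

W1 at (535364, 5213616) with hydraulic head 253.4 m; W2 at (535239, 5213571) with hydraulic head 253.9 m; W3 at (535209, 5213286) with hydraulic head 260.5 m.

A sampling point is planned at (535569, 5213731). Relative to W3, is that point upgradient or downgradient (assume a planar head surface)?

Taking W1 as reference: W2−W1 = (-125, -45, +0.5); W3−W1 = (-155, -330, +7.1).
Solve a·Δx + b·Δy = Δh: det = (-125)·(-330) − (-155)·(-45) = 34275.
∂h/∂x = [(+0.5)·(-330) − (+7.1)·(-45)] / 34275 = +0.004508
∂h/∂y = [(-125)·(+7.1) − (-155)·(+0.5)] / 34275 = -0.02363
Head at (535569, 5213731) = 253.4 + (+0.004508)·(205) + (-0.02363)·(115) = 251.61 m.
That is lower than the 260.5 m at W3, so the point is downgradient.

downgradient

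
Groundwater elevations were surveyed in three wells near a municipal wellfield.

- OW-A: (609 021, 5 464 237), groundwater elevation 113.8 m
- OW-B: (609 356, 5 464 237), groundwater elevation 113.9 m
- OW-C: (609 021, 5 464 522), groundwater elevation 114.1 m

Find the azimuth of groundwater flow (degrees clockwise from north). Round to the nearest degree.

∂h/∂x = (113.9 − 113.8) / (609356 − 609021) = +0.0002985
∂h/∂y = (114.1 − 113.8) / (5464522 − 5464237) = +0.001053
Flow direction (−∇h) has components (-0.0002985 E, -0.001053 N).
Azimuth = atan2(E, N) = atan2(-0.0002985, -0.001053) = 195.8° ≈ 196°.

196°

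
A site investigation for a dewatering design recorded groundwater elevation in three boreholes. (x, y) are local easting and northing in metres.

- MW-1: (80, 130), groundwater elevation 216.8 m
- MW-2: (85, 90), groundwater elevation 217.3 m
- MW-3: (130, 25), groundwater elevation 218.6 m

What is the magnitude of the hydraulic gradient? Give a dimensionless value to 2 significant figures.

Differences from MW-1: to MW-2 (Δx, Δy, Δh) = (5, -40, +0.5); to MW-3 = (50, -105, +1.8).
Solve a·Δx + b·Δy = Δh: det = 5·(-105) − 50·(-40) = 1475.
∂h/∂x = [(+0.5)·(-105) − (+1.8)·(-40)] / 1475 = +0.01322
∂h/∂y = [5·(+1.8) − 50·(+0.5)] / 1475 = -0.01085
|∇h| = √(0.01322² + -0.01085²) = 0.0171

0.017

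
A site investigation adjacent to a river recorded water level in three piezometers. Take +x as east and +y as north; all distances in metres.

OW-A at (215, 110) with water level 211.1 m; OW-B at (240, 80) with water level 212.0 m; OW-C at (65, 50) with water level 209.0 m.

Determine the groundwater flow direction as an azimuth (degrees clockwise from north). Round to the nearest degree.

Taking OW-A as reference: OW-B−OW-A = (25, -30, +0.9); OW-C−OW-A = (-150, -60, -2.1).
Determinant of the coordinate differences = 25·(-60) − (-150)·(-30) = -6000.
∂h/∂x = [(+0.9)·(-60) − (-2.1)·(-30)] / -6000 = +0.01950
∂h/∂y = [25·(-2.1) − (-150)·(+0.9)] / -6000 = -0.01375
Flow direction (−∇h) has components (-0.01950 E, +0.01375 N).
Azimuth = atan2(E, N) = atan2(-0.01950, +0.01375) = 305.2° ≈ 305°.

305°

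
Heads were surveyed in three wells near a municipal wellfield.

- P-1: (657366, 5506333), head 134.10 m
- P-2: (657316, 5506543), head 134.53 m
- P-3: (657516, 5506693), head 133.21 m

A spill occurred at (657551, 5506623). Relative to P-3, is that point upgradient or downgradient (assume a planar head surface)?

downgradient

Three-point gradient (reference P-1): Δ to P-2 = (-50, 210, +0.43), Δ to P-3 = (150, 360, -0.89).
∂h/∂x = -0.006903, ∂h/∂y = +0.0004040 (det = -49500).
Head at (657551, 5506623) = 134.10 + (-0.006903)·(185) + (+0.0004040)·(290) = 132.94 m.
That is lower than the 133.21 m at P-3, so the point is downgradient.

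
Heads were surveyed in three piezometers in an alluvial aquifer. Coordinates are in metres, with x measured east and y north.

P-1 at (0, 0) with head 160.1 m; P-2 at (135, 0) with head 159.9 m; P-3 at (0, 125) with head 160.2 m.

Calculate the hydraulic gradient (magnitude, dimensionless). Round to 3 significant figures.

∂h/∂x = (159.9 − 160.1) / (135 − 0) = -0.001481
∂h/∂y = (160.2 − 160.1) / (125 − 0) = +0.0008000
|∇h| = √(-0.001481² + 0.0008000²) = 0.001683

0.00168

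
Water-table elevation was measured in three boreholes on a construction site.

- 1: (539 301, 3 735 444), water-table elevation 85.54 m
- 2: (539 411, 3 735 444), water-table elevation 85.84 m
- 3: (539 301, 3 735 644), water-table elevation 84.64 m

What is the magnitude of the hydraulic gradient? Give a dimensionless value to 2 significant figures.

0.0053

∂h/∂x = (85.84 − 85.54) / (539411 − 539301) = +0.002727
∂h/∂y = (84.64 − 85.54) / (3735644 − 3735444) = -0.004500
|∇h| = √(0.002727² + -0.004500²) = 0.005262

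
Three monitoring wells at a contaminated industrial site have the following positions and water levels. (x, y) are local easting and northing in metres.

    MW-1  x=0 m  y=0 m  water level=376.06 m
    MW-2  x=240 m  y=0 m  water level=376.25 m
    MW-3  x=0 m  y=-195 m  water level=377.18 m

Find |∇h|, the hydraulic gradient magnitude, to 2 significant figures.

∂h/∂x = (376.25 − 376.06) / (240 − 0) = +0.0007917
∂h/∂y = (377.18 − 376.06) / (-195 − 0) = -0.005744
|∇h| = √(0.0007917² + -0.005744²) = 0.005798

0.0058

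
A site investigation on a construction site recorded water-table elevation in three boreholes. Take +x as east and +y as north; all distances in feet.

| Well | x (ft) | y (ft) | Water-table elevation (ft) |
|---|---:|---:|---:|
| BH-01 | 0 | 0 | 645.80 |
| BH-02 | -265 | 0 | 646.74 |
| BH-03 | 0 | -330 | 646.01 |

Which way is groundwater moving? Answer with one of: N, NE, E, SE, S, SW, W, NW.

∂h/∂x = (646.74 − 645.80) / (-265 − 0) = -0.003547
∂h/∂y = (646.01 − 645.80) / (-330 − 0) = -0.0006364
Flow = −∇h = (+0.003547 east, +0.0006364 north), which points east.

E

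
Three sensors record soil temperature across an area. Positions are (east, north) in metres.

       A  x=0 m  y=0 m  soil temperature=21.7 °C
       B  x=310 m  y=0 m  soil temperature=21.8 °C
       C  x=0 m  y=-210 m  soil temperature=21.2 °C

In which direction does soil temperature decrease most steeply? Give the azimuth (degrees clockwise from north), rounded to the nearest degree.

∂T/∂x = (21.8 − 21.7) / (310 − 0) = +0.0003226
∂T/∂y = (21.2 − 21.7) / (-210 − 0) = +0.002381
Steepest decrease is along −∇f: components (-0.0003226 E, -0.002381 N).
Azimuth = atan2(-0.0003226, -0.002381) = 187.7° ≈ 188°.

188°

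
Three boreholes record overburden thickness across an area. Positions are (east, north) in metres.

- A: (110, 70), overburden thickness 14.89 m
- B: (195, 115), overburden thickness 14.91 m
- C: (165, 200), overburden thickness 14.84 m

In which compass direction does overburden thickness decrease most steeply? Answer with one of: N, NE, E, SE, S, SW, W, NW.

NW

With d = a·x + b·y + c and A as origin, the differences give:
  85·a + 45·b = +0.02
  55·a + 130·b = -0.05
Eliminate b (×130 and ×45, subtract): 8575·a = 4.850 → a = ∂d/∂x = +0.0005656
Back-substitute: b = ∂d/∂y = -0.0006239.
Steepest decrease is along −∇f = (-0.0005656 E, +0.0006239 N) → northwest.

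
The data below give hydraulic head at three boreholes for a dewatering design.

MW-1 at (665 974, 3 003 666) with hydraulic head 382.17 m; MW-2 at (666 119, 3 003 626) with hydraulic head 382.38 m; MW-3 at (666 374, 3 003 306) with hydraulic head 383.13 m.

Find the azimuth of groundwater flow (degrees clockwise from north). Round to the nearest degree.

326°

With h = a·x + b·y + c and MW-1 as origin, the differences give:
  145·a + (-40)·b = +0.21
  400·a + (-360)·b = +0.96
Eliminate b (×(-360) and ×(-40), subtract): -36200·a = -37.200 → a = ∂h/∂x = +0.001028
Back-substitute: b = ∂h/∂y = -0.001525.
Flow direction (−∇h) has components (-0.001028 E, +0.001525 N).
Azimuth = atan2(E, N) = atan2(-0.001028, +0.001525) = 326.0° ≈ 326°.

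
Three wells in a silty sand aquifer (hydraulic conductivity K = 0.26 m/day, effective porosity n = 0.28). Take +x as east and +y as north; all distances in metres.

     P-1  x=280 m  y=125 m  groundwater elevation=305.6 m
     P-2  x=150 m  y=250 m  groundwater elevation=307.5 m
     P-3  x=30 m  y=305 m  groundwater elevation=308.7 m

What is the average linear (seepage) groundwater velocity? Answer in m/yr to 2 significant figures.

Three-point gradient (reference P-1): Δ to P-2 = (-130, 125, +1.9), Δ to P-3 = (-250, 180, +3.1).
∂h/∂x = -0.005796, ∂h/∂y = +0.009172 (det = 7850).
|∇h| = √(-0.005796² + 0.009172²) = 0.01085
Seepage velocity v = K·i/n = 0.26 × 0.01085 / 0.28 = 0.01007 m/day = 3.678 m/yr.

3.7 m/yr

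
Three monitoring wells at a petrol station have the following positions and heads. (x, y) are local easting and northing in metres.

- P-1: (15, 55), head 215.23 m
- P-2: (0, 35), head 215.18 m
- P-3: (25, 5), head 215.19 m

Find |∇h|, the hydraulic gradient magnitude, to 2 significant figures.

Taking P-1 as reference: P-2−P-1 = (-15, -20, -0.05); P-3−P-1 = (10, -50, -0.04).
Determinant of the coordinate differences = (-15)·(-50) − 10·(-20) = 950.
∂h/∂x = [(-0.05)·(-50) − (-0.04)·(-20)] / 950 = +0.001789
∂h/∂y = [(-15)·(-0.04) − 10·(-0.05)] / 950 = +0.001158
|∇h| = √(0.001789² + 0.001158²) = 0.002131

0.0021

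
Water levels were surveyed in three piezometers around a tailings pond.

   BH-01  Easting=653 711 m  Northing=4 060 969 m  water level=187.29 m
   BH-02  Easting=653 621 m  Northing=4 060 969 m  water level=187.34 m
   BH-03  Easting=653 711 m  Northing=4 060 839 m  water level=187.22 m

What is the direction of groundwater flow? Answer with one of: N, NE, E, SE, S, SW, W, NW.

∂h/∂x = (187.34 − 187.29) / (653621 − 653711) = -0.0005556
∂h/∂y = (187.22 − 187.29) / (4060839 − 4060969) = +0.0005385
Flow = −∇h = (+0.0005556 east, -0.0005385 north), which points southeast.

SE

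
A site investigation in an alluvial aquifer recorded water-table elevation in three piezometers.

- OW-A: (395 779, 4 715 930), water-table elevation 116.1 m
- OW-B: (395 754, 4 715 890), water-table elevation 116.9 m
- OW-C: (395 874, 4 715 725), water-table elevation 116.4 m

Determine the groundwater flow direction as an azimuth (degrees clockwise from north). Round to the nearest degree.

Taking OW-A as reference: OW-B−OW-A = (-25, -40, +0.8); OW-C−OW-A = (95, -205, +0.3).
Determinant of the coordinate differences = (-25)·(-205) − 95·(-40) = 8925.
∂h/∂x = [(+0.8)·(-205) − (+0.3)·(-40)] / 8925 = -0.01703
∂h/∂y = [(-25)·(+0.3) − 95·(+0.8)] / 8925 = -0.009356
Flow direction (−∇h) has components (+0.01703 E, +0.009356 N).
Azimuth = atan2(E, N) = atan2(+0.01703, +0.009356) = 61.2° ≈ 061°.

061°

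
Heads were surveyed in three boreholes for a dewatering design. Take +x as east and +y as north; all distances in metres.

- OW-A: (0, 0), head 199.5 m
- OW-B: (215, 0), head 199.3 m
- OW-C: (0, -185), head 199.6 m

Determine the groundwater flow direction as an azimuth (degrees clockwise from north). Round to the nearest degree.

∂h/∂x = (199.3 − 199.5) / (215 − 0) = -0.0009302
∂h/∂y = (199.6 − 199.5) / (-185 − 0) = -0.0005405
Flow direction (−∇h) has components (+0.0009302 E, +0.0005405 N).
Azimuth = atan2(E, N) = atan2(+0.0009302, +0.0005405) = 59.8° ≈ 060°.

060°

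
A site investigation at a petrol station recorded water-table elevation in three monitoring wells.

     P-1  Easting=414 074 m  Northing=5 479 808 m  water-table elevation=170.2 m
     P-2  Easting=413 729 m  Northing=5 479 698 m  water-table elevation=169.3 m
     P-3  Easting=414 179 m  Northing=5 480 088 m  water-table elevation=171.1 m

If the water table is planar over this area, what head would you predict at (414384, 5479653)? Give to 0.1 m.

Three-point gradient (reference P-1): Δ to P-2 = (-345, -110, -0.9), Δ to P-3 = (105, 280, +0.9).
∂h/∂x = +0.001799, ∂h/∂y = +0.002540 (det = -85050).
h(414384, 5479653) = 170.2 + (+0.001799)·(310) + (+0.002540)·(-155) = 170.2 +0.558 -0.394 = 170.364 m.

170.4 m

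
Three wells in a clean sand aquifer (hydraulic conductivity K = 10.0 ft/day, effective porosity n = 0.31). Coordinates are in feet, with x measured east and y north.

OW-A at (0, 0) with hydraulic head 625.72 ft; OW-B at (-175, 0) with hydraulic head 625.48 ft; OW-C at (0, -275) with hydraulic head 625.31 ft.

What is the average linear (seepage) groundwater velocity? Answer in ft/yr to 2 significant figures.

24 ft/yr

∂h/∂x = (625.48 − 625.72) / (-175 − 0) = +0.001371
∂h/∂y = (625.31 − 625.72) / (-275 − 0) = +0.001491
|∇h| = √(0.001371² + 0.001491²) = 0.002026
Seepage velocity v = K·i/n = 10.0 × 0.002026 / 0.31 = 0.06535 ft/day = 23.87 ft/yr.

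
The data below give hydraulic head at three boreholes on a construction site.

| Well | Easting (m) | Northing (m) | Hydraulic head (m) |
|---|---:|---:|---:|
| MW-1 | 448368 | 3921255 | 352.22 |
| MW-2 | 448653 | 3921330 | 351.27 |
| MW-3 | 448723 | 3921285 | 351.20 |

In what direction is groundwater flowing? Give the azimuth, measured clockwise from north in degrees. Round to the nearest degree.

046°

Taking MW-1 as reference: MW-2−MW-1 = (285, 75, -0.95); MW-3−MW-1 = (355, 30, -1.02).
Solve a·Δx + b·Δy = Δh: det = 285·30 − 355·75 = -18075.
∂h/∂x = [(-0.95)·30 − (-1.02)·75] / -18075 = -0.002656
∂h/∂y = [285·(-1.02) − 355·(-0.95)] / -18075 = -0.002575
Flow direction (−∇h) has components (+0.002656 E, +0.002575 N).
Azimuth = atan2(E, N) = atan2(+0.002656, +0.002575) = 45.9° ≈ 046°.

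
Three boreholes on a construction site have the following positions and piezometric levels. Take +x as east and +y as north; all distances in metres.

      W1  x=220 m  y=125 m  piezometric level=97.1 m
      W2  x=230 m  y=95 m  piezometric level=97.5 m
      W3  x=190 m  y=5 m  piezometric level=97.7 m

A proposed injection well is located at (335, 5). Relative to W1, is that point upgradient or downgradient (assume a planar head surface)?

Three-point gradient (reference W1): Δ to W2 = (10, -30, +0.4), Δ to W3 = (-30, -120, +0.6).
∂h/∂x = +0.01429, ∂h/∂y = -0.008571 (det = -2100).
Head at (335, 5) = 97.1 + (+0.01429)·(115) + (-0.008571)·(-120) = 99.77 m.
That is higher than the 97.1 m at W1, so the point is upgradient.

upgradient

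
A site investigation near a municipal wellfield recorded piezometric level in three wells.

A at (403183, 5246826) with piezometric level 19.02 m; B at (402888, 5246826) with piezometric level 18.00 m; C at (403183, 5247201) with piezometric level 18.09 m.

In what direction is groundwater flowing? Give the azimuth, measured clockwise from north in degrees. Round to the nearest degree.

306°

∂h/∂x = (18.00 − 19.02) / (402888 − 403183) = +0.003458
∂h/∂y = (18.09 − 19.02) / (5247201 − 5246826) = -0.002480
Flow direction (−∇h) has components (-0.003458 E, +0.002480 N).
Azimuth = atan2(E, N) = atan2(-0.003458, +0.002480) = 305.7° ≈ 306°.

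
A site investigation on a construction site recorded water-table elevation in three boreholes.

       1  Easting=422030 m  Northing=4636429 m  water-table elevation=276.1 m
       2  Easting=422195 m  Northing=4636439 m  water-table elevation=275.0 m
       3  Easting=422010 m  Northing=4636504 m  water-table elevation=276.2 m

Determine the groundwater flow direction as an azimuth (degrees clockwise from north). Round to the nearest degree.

Three-point gradient (reference 1): Δ to 2 = (165, 10, -1.1), Δ to 3 = (-20, 75, +0.1).
∂h/∂x = -0.006640, ∂h/∂y = -0.0004374 (det = 12575).
Flow direction (−∇h) has components (+0.006640 E, +0.0004374 N).
Azimuth = atan2(E, N) = atan2(+0.006640, +0.0004374) = 86.2° ≈ 086°.

086°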